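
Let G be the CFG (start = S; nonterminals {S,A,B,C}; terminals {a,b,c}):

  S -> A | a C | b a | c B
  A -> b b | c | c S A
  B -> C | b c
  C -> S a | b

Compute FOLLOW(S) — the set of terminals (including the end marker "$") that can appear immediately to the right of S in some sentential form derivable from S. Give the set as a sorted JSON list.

Compute FIRST by fixpoint:
iter 1:
  A via A→b b: +{b}
  A via A→c: +{c}
  B via B→b c: +{b}
  C via C→b: +{b}
  S via S→A: +{b,c}
  S via S→a C: +{a}
  FIRST(S)={a,b,c}  FIRST(A)={b,c}  FIRST(B)={b}  FIRST(C)={b}
iter 2:
  C via C→S a: +{a,c}
  FIRST(S)={a,b,c}  FIRST(A)={b,c}  FIRST(B)={b}  FIRST(C)={a,b,c}
iter 3:
  B via B→C: +{a,c}
  FIRST(S)={a,b,c}  FIRST(A)={b,c}  FIRST(B)={a,b,c}  FIRST(C)={a,b,c}
iter 4: (no change)
  FIRST(S)={a,b,c}  FIRST(A)={b,c}  FIRST(B)={a,b,c}  FIRST(C)={a,b,c}

FOLLOW sets:
FOLLOW(S) := {$}
[1]
  A→c S A: FOLLOW(S) ⊇ FIRST(A) = {b,c}; new: +{b,c}
  C→S a: FOLLOW(S) ⊇ FIRST(a) = {a}; new: +{a}
  S→A: FOLLOW(A) ⊇ FOLLOW(S) ⊇ {$,a,b,c}; new: +{$,a,b,c}
  S→a C: FOLLOW(C) ⊇ FOLLOW(S) ⊇ {$,a,b,c}; new: +{$,a,b,c}
  S→c B: FOLLOW(B) ⊇ FOLLOW(S) ⊇ {$,a,b,c}; new: +{$,a,b,c}
  S: {$,a,b,c}  A: {$,a,b,c}  B: {$,a,b,c}  C: {$,a,b,c}
[2] done
  S: {$,a,b,c}  A: {$,a,b,c}  B: {$,a,b,c}  C: {$,a,b,c}

FOLLOW(S) = ["$", "a", "b", "c"]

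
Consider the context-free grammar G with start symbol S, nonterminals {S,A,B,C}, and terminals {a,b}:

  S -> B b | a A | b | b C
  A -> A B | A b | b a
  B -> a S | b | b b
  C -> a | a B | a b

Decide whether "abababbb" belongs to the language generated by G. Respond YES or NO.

Convert to CNF:
  S -> B T0 | T0 C | T1 A | b
  A -> A B | A T0 | T0 T1
  B -> T0 T0 | T1 S | b
  C -> T1 B | T1 T0 | a
  T0 -> b
  T1 -> a

CYK table (by increasing span):
  T[0,0] 'a' = {C,T1}  orig:{C}
  T[1,1] 'b' = {B,S,T0}  orig:{B,S}
  T[2,2] 'a' = {C,T1}  orig:{C}
  T[3,3] 'b' = {B,S,T0}  orig:{B,S}
  T[4,4] 'a' = {C,T1}  orig:{C}
  T[5,5] 'b' = {B,S,T0}  orig:{B,S}
  T[6,6] 'b' = {B,S,T0}  orig:{B,S}
  T[7,7] 'b' = {B,S,T0}  orig:{B,S}
  T[0,1] 'ab' = {B,C}
  T[1,2] 'ba' = {A,S}
  T[2,3] 'ab' = {B,C}
  T[3,4] 'ba' = {A,S}
  T[4,5] 'ab' = {B,C}
  T[5,6] 'bb' = {B,S}
  T[6,7] 'bb' = {B,S}
  T[0,2] 'aba' = {B,S}
  T[1,3] 'bab' = {A,S}
  T[2,4] 'aba' = {B,S}
  T[3,5] 'bab' = {A,S}
  T[4,6] 'abb' = {B,C,S}
  T[5,7] 'bbb' = {S}
  T[0,3] 'abab' = {B,S}
  T[1,4] 'baba' = ∅
  T[2,5] 'abab' = {B,S}
  T[3,6] 'babb' = {A,S}
  T[4,7] 'abbb' = {B,S}
  T[0,4] 'ababa' = ∅
  T[1,5] 'babab' = {A}
  T[2,6] 'ababb' = {B,S}
  T[3,7] 'babbb' = {A}
  T[0,5] 'ababab' = {S}
  T[1,6] 'bababb' = {A}
  T[2,7] 'ababbb' = {S}
  T[0,6] 'abababb' = {S}
  T[1,7] 'bababbb' = {A}
  T[0,7] 'abababbb' = {S}

S ∈ T[0,7] ⇒ YES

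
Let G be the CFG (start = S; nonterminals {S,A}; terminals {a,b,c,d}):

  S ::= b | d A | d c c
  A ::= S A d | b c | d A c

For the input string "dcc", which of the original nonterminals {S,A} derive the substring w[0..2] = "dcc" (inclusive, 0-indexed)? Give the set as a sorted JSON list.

Convert to CNF:
  S -> T0 A | T0 X5 | b
  A -> S X3 | T0 X4 | T1 T2
  T0 -> d
  T1 -> b
  T2 -> c
  X3 -> A T0
  X4 -> A T2
  X5 -> T2 T2

CYK fill, restricted to cells inside w[0..2]:
  [0..0]={T0}  "d"  orig:{}
  [1..1]={T2}  "c"  orig:{}
  [2..2]={T2}  "c"  orig:{}
  [0..1]=∅  "dc"
  [1..2]={X5}  "cc"  orig:{}
  [0..2]={S}  "dcc"

Original NTs in T[0,2] deriving "dcc": ["S"]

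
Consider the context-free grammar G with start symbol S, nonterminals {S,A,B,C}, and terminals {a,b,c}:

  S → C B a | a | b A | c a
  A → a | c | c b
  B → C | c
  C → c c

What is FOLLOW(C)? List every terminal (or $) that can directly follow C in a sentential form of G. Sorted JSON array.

FIRST iteration:
[1]
  A via A→a: +{a}
  A via A→c: +{c}
  B via B→c: +{c}
  C via C→c c: +{c}
  S via S→C B a: +{c}
  S via S→a: +{a}
  S via S→b A: +{b}
  FIRST[S]={a,b,c}  FIRST[A]={a,c}  FIRST[B]={c}  FIRST[C]={c}
[2] (stable)
  FIRST[S]={a,b,c}  FIRST[A]={a,c}  FIRST[B]={c}  FIRST[C]={c}

FOLLOW sets:
seed FOLLOW(S) with $
pass 1:
  S→C B a: FOLLOW(C) ⊇ FIRST(B) = {c}; new: +{c}
  S→C B a: FOLLOW(B) ⊇ FIRST(a) = {a}; new: +{a}
  S→b A: FOLLOW(A) ⊇ FOLLOW(S) ⊇ {$}; new: +{$}
  S: {$}  A: {$}  B: {a}  C: {c}
pass 2:
  B→C: FOLLOW(C) ⊇ FOLLOW(B) ⊇ {a}; new: +{a}
  S: {$}  A: {$}  B: {a}  C: {a,c}
pass 3: (no change)
  S: {$}  A: {$}  B: {a}  C: {a,c}

FOLLOW(C) = ["a", "c"]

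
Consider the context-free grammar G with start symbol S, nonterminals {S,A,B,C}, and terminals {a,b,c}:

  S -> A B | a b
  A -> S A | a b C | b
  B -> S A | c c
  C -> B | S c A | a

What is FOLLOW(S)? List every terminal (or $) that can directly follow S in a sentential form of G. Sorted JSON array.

FIRST iteration:
round 1:
  A via A→a b C: +{a}
  A via A→b: +{b}
  B via B→c c: +{c}
  C via C→B: +{c}
  C via C→a: +{a}
  S via S→A B: +{a,b}
  FIRST(S)={a,b}  FIRST(A)={a,b}  FIRST(B)={c}  FIRST(C)={a,c}
round 2:
  B via B→S A: +{a,b}
  C via C→B: +{b}
  FIRST(S)={a,b}  FIRST(A)={a,b}  FIRST(B)={a,b,c}  FIRST(C)={a,b,c}
round 3: (stable)
  FIRST(S)={a,b}  FIRST(A)={a,b}  FIRST(B)={a,b,c}  FIRST(C)={a,b,c}

FOLLOW iteration:
seed FOLLOW(S) with $
[1]
  A→S A: FOLLOW(S) ⊇ FIRST(A) = {a,b}; new: +{a,b}
  C→S c A: FOLLOW(S) ⊇ FIRST(c) = {c}; new: +{c}
  S→A B: FOLLOW(A) ⊇ FIRST(B) = {a,b,c}; new: +{a,b,c}
  S→A B: FOLLOW(B) ⊇ FOLLOW(S) ⊇ {$,a,b,c}; new: +{$,a,b,c}
  FOLLOW(S)={$,a,b,c}  FOLLOW(A)={a,b,c}  FOLLOW(B)={$,a,b,c}  FOLLOW(C)={}
[2]
  A→a b C: FOLLOW(C) ⊇ FOLLOW(A) ⊇ {a,b,c}; new: +{a,b,c}
  B→S A: FOLLOW(A) ⊇ FOLLOW(B) ⊇ {$,a,b,c}; new: +{$}
  FOLLOW(S)={$,a,b,c}  FOLLOW(A)={$,a,b,c}  FOLLOW(B)={$,a,b,c}  FOLLOW(C)={a,b,c}
[3]
  A→a b C: FOLLOW(C) ⊇ FOLLOW(A) ⊇ {$,a,b,c}; new: +{$}
  FOLLOW(S)={$,a,b,c}  FOLLOW(A)={$,a,b,c}  FOLLOW(B)={$,a,b,c}  FOLLOW(C)={$,a,b,c}
[4] done
  FOLLOW(S)={$,a,b,c}  FOLLOW(A)={$,a,b,c}  FOLLOW(B)={$,a,b,c}  FOLLOW(C)={$,a,b,c}

FOLLOW(S) = ["$", "a", "b", "c"]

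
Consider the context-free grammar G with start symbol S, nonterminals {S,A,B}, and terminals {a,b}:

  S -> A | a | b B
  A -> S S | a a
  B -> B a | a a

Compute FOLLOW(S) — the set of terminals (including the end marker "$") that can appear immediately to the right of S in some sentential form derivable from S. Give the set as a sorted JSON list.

FIRST sets, iterate to fixpoint:
[1]
  A via A→a a: +{a}
  B via B→a a: +{a}
  S via S→A: +{a}
  S via S→b B: +{b}
  FIRST(S)={a,b}  FIRST(A)={a}  FIRST(B)={a}
[2]
  A via A→S S: +{b}
  FIRST(S)={a,b}  FIRST(A)={a,b}  FIRST(B)={a}
[3] — fixpoint
  FIRST(S)={a,b}  FIRST(A)={a,b}  FIRST(B)={a}

FOLLOW sets:
seed FOLLOW(S) with $
pass 1:
  A→S S: FOLLOW(S) ⊇ FIRST(S) = {a,b}; new: +{a,b}
  B→B a: FOLLOW(B) ⊇ FIRST(a) = {a}; new: +{a}
  S→A: FOLLOW(A) ⊇ FOLLOW(S) ⊇ {$,a,b}; new: +{$,a,b}
  S→b B: FOLLOW(B) ⊇ FOLLOW(S) ⊇ {$,a,b}; new: +{$,b}
  S: {$,a,b}  A: {$,a,b}  B: {$,a,b}
pass 2: done
  S: {$,a,b}  A: {$,a,b}  B: {$,a,b}

FOLLOW(S) = ["$", "a", "b"]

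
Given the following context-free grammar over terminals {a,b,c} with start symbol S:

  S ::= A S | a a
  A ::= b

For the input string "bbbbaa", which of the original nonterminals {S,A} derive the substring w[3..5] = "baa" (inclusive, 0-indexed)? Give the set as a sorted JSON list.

Convert to CNF:
  S -> A S | T0 T0
  A -> b
  T0 -> a

CYK table (by increasing span), restricted to cells inside w[3..5]:
  [3..3]={A}  "b"
  [4..4]={T0}  "a"  orig:{}
  [5..5]={T0}  "a"  orig:{}
  [3..4]=∅  "ba"
  [4..5]={S}  "aa"
  [3..5]={S}  "baa"

Original NTs in T[3,5] deriving "baa": ["S"]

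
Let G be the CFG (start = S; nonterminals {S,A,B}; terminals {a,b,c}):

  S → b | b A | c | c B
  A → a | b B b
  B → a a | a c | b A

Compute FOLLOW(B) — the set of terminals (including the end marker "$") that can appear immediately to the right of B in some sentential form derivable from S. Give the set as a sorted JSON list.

FIRST iteration:
[1]
  A via A→a: +{a}
  A via A→b B b: +{b}
  B via B→a a: +{a}
  B via B→b A: +{b}
  S via S→b: +{b}
  S via S→c: +{c}
  FIRST(S)={b,c}  FIRST(A)={a,b}  FIRST(B)={a,b}
[2] — fixpoint
  FIRST(S)={b,c}  FIRST(A)={a,b}  FIRST(B)={a,b}

FOLLOW iteration:
initialize: $ ∈ FOLLOW(S)
pass 1:
  A→b B b: FOLLOW(B) ⊇ FIRST(b) = {b}; new: +{b}
  B→b A: FOLLOW(A) ⊇ FOLLOW(B) ⊇ {b}; new: +{b}
  S→b A: FOLLOW(A) ⊇ FOLLOW(S) ⊇ {$}; new: +{$}
  S→c B: FOLLOW(B) ⊇ FOLLOW(S) ⊇ {$}; new: +{$}
  S: {$}  A: {$,b}  B: {$,b}
pass 2: (stable)
  S: {$}  A: {$,b}  B: {$,b}

FOLLOW(B) = ["$", "b"]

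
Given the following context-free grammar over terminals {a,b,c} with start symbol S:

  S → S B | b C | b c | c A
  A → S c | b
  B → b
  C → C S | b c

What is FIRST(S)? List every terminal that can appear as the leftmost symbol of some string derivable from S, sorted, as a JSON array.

FIRST sets, iterate to fixpoint:
iter 1:
  A via A→b: +{b}
  B via B→b: +{b}
  C via C→b c: +{b}
  S via S→b C: +{b}
  S via S→c A: +{c}
  FIRST[S]={b,c}  FIRST[A]={b}  FIRST[B]={b}  FIRST[C]={b}
iter 2:
  A via A→S c: +{c}
  FIRST[S]={b,c}  FIRST[A]={b,c}  FIRST[B]={b}  FIRST[C]={b}
iter 3: (stable)
  FIRST[S]={b,c}  FIRST[A]={b,c}  FIRST[B]={b}  FIRST[C]={b}

FIRST(S) = ["b", "c"]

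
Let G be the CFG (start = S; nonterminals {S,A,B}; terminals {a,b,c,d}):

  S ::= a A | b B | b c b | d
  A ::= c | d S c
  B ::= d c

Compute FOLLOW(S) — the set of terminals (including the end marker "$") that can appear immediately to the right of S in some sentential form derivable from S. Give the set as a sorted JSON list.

FIRST iteration:
pass 1:
  A via A→c: +{c}
  A via A→d S c: +{d}
  B via B→d c: +{d}
  S via S→a A: +{a}
  S via S→b B: +{b}
  S via S→d: +{d}
  FIRST(S)={a,b,d}  FIRST(A)={c,d}  FIRST(B)={d}
pass 2: (no change)
  FIRST(S)={a,b,d}  FIRST(A)={c,d}  FIRST(B)={d}

FOLLOW iteration:
initialize: $ ∈ FOLLOW(S)
round 1:
  A→d S c: FOLLOW(S) ⊇ FIRST(c) = {c}; new: +{c}
  S→a A: FOLLOW(A) ⊇ FOLLOW(S) ⊇ {$,c}; new: +{$,c}
  S→b B: FOLLOW(B) ⊇ FOLLOW(S) ⊇ {$,c}; new: +{$,c}
  FOLLOW(S)={$,c}  FOLLOW(A)={$,c}  FOLLOW(B)={$,c}
round 2: done
  FOLLOW(S)={$,c}  FOLLOW(A)={$,c}  FOLLOW(B)={$,c}

FOLLOW(S) = ["$", "c"]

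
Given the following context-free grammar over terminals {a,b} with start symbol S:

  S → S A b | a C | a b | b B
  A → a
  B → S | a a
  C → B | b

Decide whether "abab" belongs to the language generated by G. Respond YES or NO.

Convert to CNF:
  S -> S X4 | T0 B | T1 C | T1 T0
  A -> a
  B -> S X2 | T0 B | T1 C | T1 T0 | T1 T1
  C -> S X3 | T0 B | T1 C | T1 T0 | T1 T1 | b
  T0 -> b
  T1 -> a
  X2 -> A T0
  X3 -> A T0
  X4 -> A T0

CYK table (by increasing span):
  T[0,0] 'a' = {A,T1}  orig:{A}
  T[1,1] 'b' = {C,T0}  orig:{C}
  T[2,2] 'a' = {A,T1}  orig:{A}
  T[3,3] 'b' = {C,T0}  orig:{C}
  T[0,1] 'ab' = {B,C,S,X2,X3,X4}  orig:{B,C,S}
  T[1,2] 'ba' = ∅
  T[2,3] 'ab' = {B,C,S,X2,X3,X4}  orig:{B,C,S}
  T[0,2] 'aba' = ∅
  T[1,3] 'bab' = {B,C,S}
  T[0,3] 'abab' = {B,C,S}

S ∈ T[0,3] ⇒ YES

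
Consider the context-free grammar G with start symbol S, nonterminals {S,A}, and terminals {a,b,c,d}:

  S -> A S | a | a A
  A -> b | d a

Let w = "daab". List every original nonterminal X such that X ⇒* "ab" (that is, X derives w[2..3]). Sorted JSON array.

Convert to CNF:
  S -> A S | T1 A | a
  A -> T0 T1 | b
  T0 -> d
  T1 -> a

CYK fill, restricted to cells inside w[2..3]:
  T[2,2] 'a' = {S,T1}  orig:{S}
  T[3,3] 'b' = {A}
  T[2,3] 'ab' = {S}

Original NTs in T[2,3] deriving "ab": ["S"]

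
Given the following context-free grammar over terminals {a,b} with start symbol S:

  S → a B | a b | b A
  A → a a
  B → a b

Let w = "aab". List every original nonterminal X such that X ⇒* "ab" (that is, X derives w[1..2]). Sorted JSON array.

CNF form of G:
  S -> T0 B | T0 T1 | T1 A
  A -> T0 T0
  B -> T0 T1
  T0 -> a
  T1 -> b

Fill CYK table bottom-up — only the sub-triangle for w[1..2]:
  [1..1]={T0}  "a"  orig:{}
  [2..2]={T1}  "b"  orig:{}
  [1..2]={B,S}  "ab"

Original NTs in T[1,2] deriving "ab": ["B", "S"]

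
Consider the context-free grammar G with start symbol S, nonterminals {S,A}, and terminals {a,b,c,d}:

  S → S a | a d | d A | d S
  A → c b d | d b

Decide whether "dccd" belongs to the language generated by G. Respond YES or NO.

CNF form of G:
  S -> S T3 | T2 A | T2 S | T3 T2
  A -> T0 X4 | T2 T1
  T0 -> c
  T1 -> b
  T2 -> d
  T3 -> a
  X4 -> T1 T2

Fill CYK table bottom-up:
  cell(0,0) d: {T2}  orig:{}
  cell(1,1) c: {T0}  orig:{}
  cell(2,2) c: {T0}  orig:{}
  cell(3,3) d: {T2}  orig:{}
  cell(0,1) dc: ∅
  cell(1,2) cc: ∅
  cell(2,3) cd: ∅
  cell(0,2) dcc: ∅
  cell(1,3) ccd: ∅
  cell(0,3) dccd: ∅

S ∉ T[0,3] ⇒ NO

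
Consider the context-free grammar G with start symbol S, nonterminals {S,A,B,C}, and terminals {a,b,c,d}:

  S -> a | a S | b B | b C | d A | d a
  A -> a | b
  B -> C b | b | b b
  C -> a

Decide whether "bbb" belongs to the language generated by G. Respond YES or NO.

Convert to CNF:
  S -> T0 B | T0 C | T1 S | T2 A | T2 T1 | a
  A -> a | b
  B -> C T0 | T0 T0 | b
  C -> a
  T0 -> b
  T1 -> a
  T2 -> d

CYK table (by increasing span):
  cell(0,0) b: {A,B,T0}  orig:{A,B}
  cell(1,1) b: {A,B,T0}  orig:{A,B}
  cell(2,2) b: {A,B,T0}  orig:{A,B}
  cell(0,1) bb: {B,S}
  cell(1,2) bb: {B,S}
  cell(0,2) bbb: {S}

S ∈ T[0,2] ⇒ YES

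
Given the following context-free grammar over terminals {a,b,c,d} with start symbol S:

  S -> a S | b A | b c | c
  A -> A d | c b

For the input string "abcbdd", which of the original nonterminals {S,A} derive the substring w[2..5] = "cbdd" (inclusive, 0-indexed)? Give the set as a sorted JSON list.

Convert to CNF:
  S -> T2 A | T2 T1 | T3 S | c
  A -> A T0 | T1 T2
  T0 -> d
  T1 -> c
  T2 -> b
  T3 -> a

Fill CYK table bottom-up — only the sub-triangle for w[2..5]:
  T[2,2] 'c' = {S,T1}  orig:{S}
  T[3,3] 'b' = {T2}  orig:{}
  T[4,4] 'd' = {T0}  orig:{}
  T[5,5] 'd' = {T0}  orig:{}
  T[2,3] 'cb' = {A}
  T[3,4] 'bd' = ∅
  T[4,5] 'dd' = ∅
  T[2,4] 'cbd' = {A}
  T[3,5] 'bdd' = ∅
  T[2,5] 'cbdd' = {A}

Original NTs in T[2,5] deriving "cbdd": ["A"]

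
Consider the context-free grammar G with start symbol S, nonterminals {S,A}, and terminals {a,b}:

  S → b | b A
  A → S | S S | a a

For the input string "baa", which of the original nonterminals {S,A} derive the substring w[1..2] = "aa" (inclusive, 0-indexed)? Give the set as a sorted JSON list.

CNF form of G:
  S -> T1 A | b
  A -> S S | T0 T0 | T1 A | b
  T0 -> a
  T1 -> b

Fill CYK table bottom-up, restricted to cells inside w[1..2]:
  [1..1]={T0}  "a"  orig:{}
  [2..2]={T0}  "a"  orig:{}
  [1..2]={A}  "aa"

Original NTs in T[1,2] deriving "aa": ["A"]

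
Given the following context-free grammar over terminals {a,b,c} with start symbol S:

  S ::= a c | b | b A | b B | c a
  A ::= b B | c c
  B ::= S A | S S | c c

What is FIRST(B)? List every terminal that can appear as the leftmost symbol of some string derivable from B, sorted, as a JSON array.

Compute FIRST by fixpoint:
[1]
  A via A→b B: +{b}
  A via A→c c: +{c}
  B via B→c c: +{c}
  S via S→a c: +{a}
  S via S→b: +{b}
  S via S→c a: +{c}
  S: {a,b,c}  A: {b,c}  B: {c}
[2]
  B via B→S A: +{a,b}
  S: {a,b,c}  A: {b,c}  B: {a,b,c}
[3] (no change)
  S: {a,b,c}  A: {b,c}  B: {a,b,c}

FIRST(B) = ["a", "b", "c"]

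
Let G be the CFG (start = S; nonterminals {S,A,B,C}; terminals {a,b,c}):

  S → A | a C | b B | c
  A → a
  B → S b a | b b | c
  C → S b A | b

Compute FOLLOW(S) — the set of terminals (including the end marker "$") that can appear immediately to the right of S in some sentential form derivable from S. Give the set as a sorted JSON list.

FIRST sets, iterate to fixpoint:
pass 1:
  A via A→a: +{a}
  B via B→b b: +{b}
  B via B→c: +{c}
  C via C→b: +{b}
  S via S→A: +{a}
  S via S→b B: +{b}
  S via S→c: +{c}
  S: {a,b,c}  A: {a}  B: {b,c}  C: {b}
pass 2:
  B via B→S b a: +{a}
  C via C→S b A: +{a,c}
  S: {a,b,c}  A: {a}  B: {a,b,c}  C: {a,b,c}
pass 3: (stable)
  S: {a,b,c}  A: {a}  B: {a,b,c}  C: {a,b,c}

FOLLOW iteration:
seed FOLLOW(S) with $
iter 1:
  B→S b a: FOLLOW(S) ⊇ FIRST(b) = {b}; new: +{b}
  S→A: FOLLOW(A) ⊇ FOLLOW(S) ⊇ {$,b}; new: +{$,b}
  S→a C: FOLLOW(C) ⊇ FOLLOW(S) ⊇ {$,b}; new: +{$,b}
  S→b B: FOLLOW(B) ⊇ FOLLOW(S) ⊇ {$,b}; new: +{$,b}
  FOLLOW(S)={$,b}  FOLLOW(A)={$,b}  FOLLOW(B)={$,b}  FOLLOW(C)={$,b}
iter 2: (stable)
  FOLLOW(S)={$,b}  FOLLOW(A)={$,b}  FOLLOW(B)={$,b}  FOLLOW(C)={$,b}

FOLLOW(S) = ["$", "b"]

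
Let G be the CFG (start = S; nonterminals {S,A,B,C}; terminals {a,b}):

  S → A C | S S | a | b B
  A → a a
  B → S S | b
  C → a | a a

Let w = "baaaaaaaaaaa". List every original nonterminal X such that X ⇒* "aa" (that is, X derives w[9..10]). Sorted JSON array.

CNF form of G:
  S -> A C | S S | T1 B | a
  A -> T0 T0
  B -> S S | b
  C -> T0 T0 | a
  T0 -> a
  T1 -> b

Fill CYK table bottom-up — only the sub-triangle for w[9..10]:
  cell(9,9) a: {C,S,T0}  orig:{C,S}
  cell(10,10) a: {C,S,T0}  orig:{C,S}
  cell(9,10) aa: {A,B,C,S}

Original NTs in T[9,10] deriving "aa": ["A", "B", "C", "S"]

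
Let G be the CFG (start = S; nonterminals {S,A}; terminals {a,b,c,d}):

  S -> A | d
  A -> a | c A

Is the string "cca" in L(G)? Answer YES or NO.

Convert to CNF:
  S -> T0 A | a | d
  A -> T0 A | a
  T0 -> c

Fill CYK table bottom-up:
  T[0,0] 'c' = {T0}  orig:{}
  T[1,1] 'c' = {T0}  orig:{}
  T[2,2] 'a' = {A,S}
  T[0,1] 'cc' = ∅
  T[1,2] 'ca' = {A,S}
  T[0,2] 'cca' = {A,S}

S ∈ T[0,2] ⇒ YES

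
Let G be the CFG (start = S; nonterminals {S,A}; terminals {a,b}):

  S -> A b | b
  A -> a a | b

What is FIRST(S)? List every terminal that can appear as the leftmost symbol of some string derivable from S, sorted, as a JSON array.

FIRST iteration:
[1]
  A via A→a a: +{a}
  A via A→b: +{b}
  S via S→A b: +{a,b}
  FIRST[S]={a,b}  FIRST[A]={a,b}
[2] — fixpoint
  FIRST[S]={a,b}  FIRST[A]={a,b}

FIRST(S) = ["a", "b"]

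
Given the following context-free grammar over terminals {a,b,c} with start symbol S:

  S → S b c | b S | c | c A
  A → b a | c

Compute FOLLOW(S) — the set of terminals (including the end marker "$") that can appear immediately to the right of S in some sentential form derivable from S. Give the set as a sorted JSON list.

Compute FIRST by fixpoint:
round 1:
  A via A→b a: +{b}
  A via A→c: +{c}
  S via S→b S: +{b}
  S via S→c: +{c}
  S: {b,c}  A: {b,c}
round 2: — fixpoint
  S: {b,c}  A: {b,c}

Compute FOLLOW by fixpoint:
seed FOLLOW(S) with $
[1]
  S→S b c: FOLLOW(S) ⊇ FIRST(b) = {b}; new: +{b}
  S→c A: FOLLOW(A) ⊇ FOLLOW(S) ⊇ {$,b}; new: +{$,b}
  FOLLOW[S]={$,b}  FOLLOW[A]={$,b}
[2] (stable)
  FOLLOW[S]={$,b}  FOLLOW[A]={$,b}

FOLLOW(S) = ["$", "b"]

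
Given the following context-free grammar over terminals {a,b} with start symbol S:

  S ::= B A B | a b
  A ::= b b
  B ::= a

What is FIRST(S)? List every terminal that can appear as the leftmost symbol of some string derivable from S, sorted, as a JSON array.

Compute FIRST by fixpoint:
pass 1:
  A via A→b b: +{b}
  B via B→a: +{a}
  S via S→B A B: +{a}
  FIRST(S)={a}  FIRST(A)={b}  FIRST(B)={a}
pass 2: (no change)
  FIRST(S)={a}  FIRST(A)={b}  FIRST(B)={a}

FIRST(S) = ["a"]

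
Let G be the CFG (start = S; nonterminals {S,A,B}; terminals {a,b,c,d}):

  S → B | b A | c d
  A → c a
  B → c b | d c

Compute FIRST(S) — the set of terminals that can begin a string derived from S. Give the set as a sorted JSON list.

FIRST iteration:
iter 1:
  A via A→c a: +{c}
  B via B→c b: +{c}
  B via B→d c: +{d}
  S via S→B: +{c,d}
  S via S→b A: +{b}
  FIRST[S]={b,c,d}  FIRST[A]={c}  FIRST[B]={c,d}
iter 2: (stable)
  FIRST[S]={b,c,d}  FIRST[A]={c}  FIRST[B]={c,d}

FIRST(S) = ["b", "c", "d"]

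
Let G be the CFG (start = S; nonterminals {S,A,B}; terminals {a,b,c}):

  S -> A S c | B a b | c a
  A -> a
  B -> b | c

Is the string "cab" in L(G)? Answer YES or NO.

Convert to CNF:
  S -> A X3 | B X4 | T0 T1
  A -> a
  B -> b | c
  T0 -> c
  T1 -> a
  T2 -> b
  X3 -> S T0
  X4 -> T1 T2

CYK table (by increasing span):
  cell(0,0) c: {B,T0}  orig:{B}
  cell(1,1) a: {A,T1}  orig:{A}
  cell(2,2) b: {B,T2}  orig:{B}
  cell(0,1) ca: {S}
  cell(1,2) ab: {X4}  orig:{}
  cell(0,2) cab: {S}

S ∈ T[0,2] ⇒ YES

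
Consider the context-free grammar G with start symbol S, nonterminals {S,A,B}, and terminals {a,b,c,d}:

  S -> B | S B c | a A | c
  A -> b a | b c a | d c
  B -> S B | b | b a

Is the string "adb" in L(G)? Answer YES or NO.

CNF form of G:
  S -> S B | S X5 | T0 T1 | T1 A | b | c
  A -> T0 T1 | T0 X4 | T3 T2
  B -> S B | T0 T1 | b
  T0 -> b
  T1 -> a
  T2 -> c
  T3 -> d
  X4 -> T2 T1
  X5 -> B T2

CYK fill:
  T[0,0] 'a' = {T1}  orig:{}
  T[1,1] 'd' = {T3}  orig:{}
  T[2,2] 'b' = {B,S,T0}  orig:{B,S}
  T[0,1] 'ad' = ∅
  T[1,2] 'db' = ∅
  T[0,2] 'adb' = ∅

S ∉ T[0,2] ⇒ NO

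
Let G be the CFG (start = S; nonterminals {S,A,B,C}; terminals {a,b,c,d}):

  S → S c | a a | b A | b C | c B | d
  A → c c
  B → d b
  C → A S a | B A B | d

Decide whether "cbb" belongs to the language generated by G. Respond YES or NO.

CNF form of G:
  S -> S T0 | T0 B | T2 A | T2 C | T3 T3 | d
  A -> T0 T0
  B -> T1 T2
  C -> A X4 | B X5 | d
  T0 -> c
  T1 -> d
  T2 -> b
  T3 -> a
  X4 -> S T3
  X5 -> A B

CYK fill:
  T[0,0] 'c' = {T0}  orig:{}
  T[1,1] 'b' = {T2}  orig:{}
  T[2,2] 'b' = {T2}  orig:{}
  T[0,1] 'cb' = ∅
  T[1,2] 'bb' = ∅
  T[0,2] 'cbb' = ∅

S ∉ T[0,2] ⇒ NO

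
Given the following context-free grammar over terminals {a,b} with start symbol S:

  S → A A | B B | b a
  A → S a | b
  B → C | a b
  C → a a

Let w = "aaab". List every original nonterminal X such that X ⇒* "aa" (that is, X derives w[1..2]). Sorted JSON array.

CNF form of G:
  S -> A A | B B | T1 T0
  A -> S T0 | b
  B -> T0 T0 | T0 T1
  C -> T0 T0
  T0 -> a
  T1 -> b

Fill CYK table bottom-up (cells [i..j] with 1 ≤ i ≤ j ≤ 2 only):
  [1..1]={T0}  "a"  orig:{}
  [2..2]={T0}  "a"  orig:{}
  [1..2]={B,C}  "aa"

Original NTs in T[1,2] deriving "aa": ["B", "C"]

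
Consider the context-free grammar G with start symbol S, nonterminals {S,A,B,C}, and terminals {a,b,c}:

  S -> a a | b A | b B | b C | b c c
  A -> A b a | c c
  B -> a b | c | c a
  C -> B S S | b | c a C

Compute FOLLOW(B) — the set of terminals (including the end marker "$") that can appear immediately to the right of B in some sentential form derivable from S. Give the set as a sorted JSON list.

FIRST sets, iterate to fixpoint:
iter 1:
  A via A→c c: +{c}
  B via B→a b: +{a}
  B via B→c: +{c}
  C via C→B S S: +{a,c}
  C via C→b: +{b}
  S via S→a a: +{a}
  S via S→b A: +{b}
  FIRST[S]={a,b}  FIRST[A]={c}  FIRST[B]={a,c}  FIRST[C]={a,b,c}
iter 2: — fixpoint
  FIRST[S]={a,b}  FIRST[A]={c}  FIRST[B]={a,c}  FIRST[C]={a,b,c}

Compute FOLLOW by fixpoint:
FOLLOW(S) := {$}
pass 1:
  A→A b a: FOLLOW(A) ⊇ FIRST(b) = {b}; new: +{b}
  C→B S S: FOLLOW(B) ⊇ FIRST(S) = {a,b}; new: +{a,b}
  C→B S S: FOLLOW(S) ⊇ FIRST(S) = {a,b}; new: +{a,b}
  S→b A: FOLLOW(A) ⊇ FOLLOW(S) ⊇ {$,a,b}; new: +{$,a}
  S→b B: FOLLOW(B) ⊇ FOLLOW(S) ⊇ {$,a,b}; new: +{$}
  S→b C: FOLLOW(C) ⊇ FOLLOW(S) ⊇ {$,a,b}; new: +{$,a,b}
  S: {$,a,b}  A: {$,a,b}  B: {$,a,b}  C: {$,a,b}
pass 2: — fixpoint
  S: {$,a,b}  A: {$,a,b}  B: {$,a,b}  C: {$,a,b}

FOLLOW(B) = ["$", "a", "b"]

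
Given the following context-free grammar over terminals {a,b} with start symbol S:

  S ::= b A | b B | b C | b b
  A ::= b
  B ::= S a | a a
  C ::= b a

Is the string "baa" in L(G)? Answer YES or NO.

Convert to CNF:
  S -> T1 A | T1 B | T1 C | T1 T1
  A -> b
  B -> S T0 | T0 T0
  C -> T1 T0
  T0 -> a
  T1 -> b

CYK fill:
  [0..0]={A,T1}  "b"  orig:{A}
  [1..1]={T0}  "a"  orig:{}
  [2..2]={T0}  "a"  orig:{}
  [0..1]={C}  "ba"
  [1..2]={B}  "aa"
  [0..2]={S}  "baa"

S ∈ T[0,2] ⇒ YES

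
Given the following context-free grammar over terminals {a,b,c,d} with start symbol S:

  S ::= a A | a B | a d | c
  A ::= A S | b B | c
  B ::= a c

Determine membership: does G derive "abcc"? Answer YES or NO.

Convert to CNF:
  S -> T1 A | T1 B | T1 T3 | c
  A -> A S | T0 B | c
  B -> T1 T2
  T0 -> b
  T1 -> a
  T2 -> c
  T3 -> d

CYK fill:
  cell(0,0) a: {T1}  orig:{}
  cell(1,1) b: {T0}  orig:{}
  cell(2,2) c: {A,S,T2}  orig:{A,S}
  cell(3,3) c: {A,S,T2}  orig:{A,S}
  cell(0,1) ab: ∅
  cell(1,2) bc: ∅
  cell(2,3) cc: {A}
  cell(0,2) abc: ∅
  cell(1,3) bcc: ∅
  cell(0,3) abcc: ∅

S ∉ T[0,3] ⇒ NO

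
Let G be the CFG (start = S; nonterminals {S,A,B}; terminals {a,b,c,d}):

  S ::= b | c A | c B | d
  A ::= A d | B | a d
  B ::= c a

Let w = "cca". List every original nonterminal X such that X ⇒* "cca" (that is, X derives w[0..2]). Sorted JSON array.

CNF form of G:
  S -> T2 A | T2 B | b | d
  A -> A T0 | T1 T0 | T2 T1
  B -> T2 T1
  T0 -> d
  T1 -> a
  T2 -> c

CYK fill, restricted to cells inside w[0..2]:
  T[0,0] 'c' = {T2}  orig:{}
  T[1,1] 'c' = {T2}  orig:{}
  T[2,2] 'a' = {T1}  orig:{}
  T[0,1] 'cc' = ∅
  T[1,2] 'ca' = {A,B}
  T[0,2] 'cca' = {S}

Original NTs in T[0,2] deriving "cca": ["S"]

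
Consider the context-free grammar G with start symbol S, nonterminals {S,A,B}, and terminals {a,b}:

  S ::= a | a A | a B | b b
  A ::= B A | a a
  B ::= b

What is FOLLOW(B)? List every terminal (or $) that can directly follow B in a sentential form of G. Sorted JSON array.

FIRST iteration:
round 1:
  A via A→a a: +{a}
  B via B→b: +{b}
  S via S→a: +{a}
  S via S→b b: +{b}
  S: {a,b}  A: {a}  B: {b}
round 2:
  A via A→B A: +{b}
  S: {a,b}  A: {a,b}  B: {b}
round 3: (no change)
  S: {a,b}  A: {a,b}  B: {b}

FOLLOW sets:
initialize: $ ∈ FOLLOW(S)
pass 1:
  A→B A: FOLLOW(B) ⊇ FIRST(A) = {a,b}; new: +{a,b}
  S→a A: FOLLOW(A) ⊇ FOLLOW(S) ⊇ {$}; new: +{$}
  S→a B: FOLLOW(B) ⊇ FOLLOW(S) ⊇ {$}; new: +{$}
  S: {$}  A: {$}  B: {$,a,b}
pass 2: done
  S: {$}  A: {$}  B: {$,a,b}

FOLLOW(B) = ["$", "a", "b"]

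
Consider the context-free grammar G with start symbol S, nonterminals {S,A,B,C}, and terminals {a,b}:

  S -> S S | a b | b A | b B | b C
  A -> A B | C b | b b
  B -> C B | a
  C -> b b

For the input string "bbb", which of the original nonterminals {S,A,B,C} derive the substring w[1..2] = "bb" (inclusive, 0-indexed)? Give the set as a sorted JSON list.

Convert to CNF:
  S -> S S | T0 A | T0 B | T0 C | T1 T0
  A -> A B | C T0 | T0 T0
  B -> C B | a
  C -> T0 T0
  T0 -> b
  T1 -> a

Fill CYK table bottom-up (cells [i..j] with 1 ≤ i ≤ j ≤ 2 only):
  T[1,1] 'b' = {T0}  orig:{}
  T[2,2] 'b' = {T0}  orig:{}
  T[1,2] 'bb' = {A,C}

Original NTs in T[1,2] deriving "bb": ["A", "C"]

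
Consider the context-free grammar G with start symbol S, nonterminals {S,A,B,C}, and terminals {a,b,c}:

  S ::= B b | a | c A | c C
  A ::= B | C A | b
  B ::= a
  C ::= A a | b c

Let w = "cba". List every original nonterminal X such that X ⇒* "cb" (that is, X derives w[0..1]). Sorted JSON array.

Convert to CNF:
  S -> B T1 | T2 A | T2 C | a
  A -> C A | a | b
  B -> a
  C -> A T0 | T1 T2
  T0 -> a
  T1 -> b
  T2 -> c

Fill CYK table bottom-up — only the sub-triangle for w[0..1]:
  [0..0]={T2}  "c"  orig:{}
  [1..1]={A,T1}  "b"  orig:{A}
  [0..1]={S}  "cb"

Original NTs in T[0,1] deriving "cb": ["S"]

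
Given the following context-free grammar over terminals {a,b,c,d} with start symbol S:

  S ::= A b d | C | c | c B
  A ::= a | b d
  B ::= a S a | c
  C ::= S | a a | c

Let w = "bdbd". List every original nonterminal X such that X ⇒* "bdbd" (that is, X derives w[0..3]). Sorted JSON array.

Convert to CNF:
  S -> A X6 | T2 T2 | T3 B | c
  A -> T0 T1 | a
  B -> T2 X4 | c
  C -> A X5 | T2 T2 | T3 B | c
  T0 -> b
  T1 -> d
  T2 -> a
  T3 -> c
  X4 -> S T2
  X5 -> T0 T1
  X6 -> T0 T1

Fill CYK table bottom-up, restricted to cells inside w[0..3]:
  [0..0]={T0}  "b"  orig:{}
  [1..1]={T1}  "d"  orig:{}
  [2..2]={T0}  "b"  orig:{}
  [3..3]={T1}  "d"  orig:{}
  [0..1]={A,X5,X6}  "bd"  orig:{A}
  [1..2]=∅  "db"
  [2..3]={A,X5,X6}  "bd"  orig:{A}
  [0..2]=∅  "bdb"
  [1..3]=∅  "dbd"
  [0..3]={C,S}  "bdbd"

Original NTs in T[0,3] deriving "bdbd": ["C", "S"]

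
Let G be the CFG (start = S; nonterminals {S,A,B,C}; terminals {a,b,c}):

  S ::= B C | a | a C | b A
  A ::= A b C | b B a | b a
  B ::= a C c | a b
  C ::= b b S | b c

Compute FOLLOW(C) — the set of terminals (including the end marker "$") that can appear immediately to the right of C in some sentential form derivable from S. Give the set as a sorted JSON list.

FIRST iteration:
pass 1:
  A via A→b B a: +{b}
  B via B→a C c: +{a}
  C via C→b b S: +{b}
  S via S→B C: +{a}
  S via S→b A: +{b}
  FIRST(S)={a,b}  FIRST(A)={b}  FIRST(B)={a}  FIRST(C)={b}
pass 2: — fixpoint
  FIRST(S)={a,b}  FIRST(A)={b}  FIRST(B)={a}  FIRST(C)={b}

FOLLOW sets:
FOLLOW(S) := {$}
pass 1:
  A→A b C: FOLLOW(A) ⊇ FIRST(b) = {b}; new: +{b}
  A→A b C: FOLLOW(C) ⊇ FOLLOW(A) ⊇ {b}; new: +{b}
  A→b B a: FOLLOW(B) ⊇ FIRST(a) = {a}; new: +{a}
  B→a C c: FOLLOW(C) ⊇ FIRST(c) = {c}; new: +{c}
  C→b b S: FOLLOW(S) ⊇ FOLLOW(C) ⊇ {b,c}; new: +{b,c}
  S→B C: FOLLOW(B) ⊇ FIRST(C) = {b}; new: +{b}
  S→B C: FOLLOW(C) ⊇ FOLLOW(S) ⊇ {$,b,c}; new: +{$}
  S→b A: FOLLOW(A) ⊇ FOLLOW(S) ⊇ {$,b,c}; new: +{$,c}
  FOLLOW(S)={$,b,c}  FOLLOW(A)={$,b,c}  FOLLOW(B)={a,b}  FOLLOW(C)={$,b,c}
pass 2: done
  FOLLOW(S)={$,b,c}  FOLLOW(A)={$,b,c}  FOLLOW(B)={a,b}  FOLLOW(C)={$,b,c}

FOLLOW(C) = ["$", "b", "c"]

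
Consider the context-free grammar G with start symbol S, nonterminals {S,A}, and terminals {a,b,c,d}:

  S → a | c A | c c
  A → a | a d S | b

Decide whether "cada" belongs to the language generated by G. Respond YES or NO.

CNF form of G:
  S -> T2 A | T2 T2 | a
  A -> T0 X3 | a | b
  T0 -> a
  T1 -> d
  T2 -> c
  X3 -> T1 S

CYK table (by increasing span):
  T[0,0] 'c' = {T2}  orig:{}
  T[1,1] 'a' = {A,S,T0}  orig:{A,S}
  T[2,2] 'd' = {T1}  orig:{}
  T[3,3] 'a' = {A,S,T0}  orig:{A,S}
  T[0,1] 'ca' = {S}
  T[1,2] 'ad' = ∅
  T[2,3] 'da' = {X3}  orig:{}
  T[0,2] 'cad' = ∅
  T[1,3] 'ada' = {A}
  T[0,3] 'cada' = {S}

S ∈ T[0,3] ⇒ YES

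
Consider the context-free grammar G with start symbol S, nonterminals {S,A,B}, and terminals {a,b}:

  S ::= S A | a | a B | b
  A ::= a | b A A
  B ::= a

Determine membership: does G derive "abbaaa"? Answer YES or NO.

Convert to CNF:
  S -> S A | T1 B | a | b
  A -> T0 X2 | a
  B -> a
  T0 -> b
  T1 -> a
  X2 -> A A

CYK fill:
  T[0,0] 'a' = {A,B,S,T1}  orig:{A,B,S}
  T[1,1] 'b' = {S,T0}  orig:{S}
  T[2,2] 'b' = {S,T0}  orig:{S}
  T[3,3] 'a' = {A,B,S,T1}  orig:{A,B,S}
  T[4,4] 'a' = {A,B,S,T1}  orig:{A,B,S}
  T[5,5] 'a' = {A,B,S,T1}  orig:{A,B,S}
  T[0,1] 'ab' = ∅
  T[1,2] 'bb' = ∅
  T[2,3] 'ba' = {S}
  T[3,4] 'aa' = {S,X2}  orig:{S}
  T[4,5] 'aa' = {S,X2}  orig:{S}
  T[0,2] 'abb' = ∅
  T[1,3] 'bba' = ∅
  T[2,4] 'baa' = {A,S}
  T[3,5] 'aaa' = {S}
  T[0,3] 'abba' = ∅
  T[1,4] 'bbaa' = {S}
  T[2,5] 'baaa' = {S,X2}  orig:{S}
  T[0,4] 'abbaa' = ∅
  T[1,5] 'bbaaa' = {A,S}
  T[0,5] 'abbaaa' = {S,X2}  orig:{S}

S ∈ T[0,5] ⇒ YES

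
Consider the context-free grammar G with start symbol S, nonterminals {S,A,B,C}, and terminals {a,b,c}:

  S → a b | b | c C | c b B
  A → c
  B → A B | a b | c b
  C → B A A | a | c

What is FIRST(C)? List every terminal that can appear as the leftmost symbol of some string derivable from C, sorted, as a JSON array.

Compute FIRST by fixpoint:
[1]
  A via A→c: +{c}
  B via B→A B: +{c}
  B via B→a b: +{a}
  C via C→B A A: +{a,c}
  S via S→a b: +{a}
  S via S→b: +{b}
  S via S→c C: +{c}
  FIRST[S]={a,b,c}  FIRST[A]={c}  FIRST[B]={a,c}  FIRST[C]={a,c}
[2] (stable)
  FIRST[S]={a,b,c}  FIRST[A]={c}  FIRST[B]={a,c}  FIRST[C]={a,c}

FIRST(C) = ["a", "c"]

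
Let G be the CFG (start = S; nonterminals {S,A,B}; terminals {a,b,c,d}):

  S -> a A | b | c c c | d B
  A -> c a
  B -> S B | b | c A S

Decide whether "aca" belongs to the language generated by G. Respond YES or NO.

Convert to CNF:
  S -> T0 X4 | T1 A | T2 B | b
  A -> T0 T1
  B -> S B | T0 X3 | b
  T0 -> c
  T1 -> a
  T2 -> d
  X3 -> A S
  X4 -> T0 T0

Fill CYK table bottom-up:
  cell(0,0) a: {T1}  orig:{}
  cell(1,1) c: {T0}  orig:{}
  cell(2,2) a: {T1}  orig:{}
  cell(0,1) ac: ∅
  cell(1,2) ca: {A}
  cell(0,2) aca: {S}

S ∈ T[0,2] ⇒ YES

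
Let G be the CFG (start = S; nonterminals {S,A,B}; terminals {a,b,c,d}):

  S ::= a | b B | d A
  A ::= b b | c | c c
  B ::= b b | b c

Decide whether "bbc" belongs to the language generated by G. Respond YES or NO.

CNF form of G:
  S -> T0 B | T2 A | a
  A -> T0 T0 | T1 T1 | c
  B -> T0 T0 | T0 T1
  T0 -> b
  T1 -> c
  T2 -> d

CYK table (by increasing span):
  cell(0,0) b: {T0}  orig:{}
  cell(1,1) b: {T0}  orig:{}
  cell(2,2) c: {A,T1}  orig:{A}
  cell(0,1) bb: {A,B}
  cell(1,2) bc: {B}
  cell(0,2) bbc: {S}

S ∈ T[0,2] ⇒ YES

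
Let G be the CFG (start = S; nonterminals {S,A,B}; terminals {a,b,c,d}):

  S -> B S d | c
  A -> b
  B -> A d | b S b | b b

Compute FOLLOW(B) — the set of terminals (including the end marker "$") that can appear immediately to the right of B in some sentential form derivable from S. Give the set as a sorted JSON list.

FIRST iteration:
pass 1:
  A via A→b: +{b}
  B via B→A d: +{b}
  S via S→B S d: +{b}
  S via S→c: +{c}
  FIRST[S]={b,c}  FIRST[A]={b}  FIRST[B]={b}
pass 2: (stable)
  FIRST[S]={b,c}  FIRST[A]={b}  FIRST[B]={b}

FOLLOW sets:
FOLLOW(S) := {$}
round 1:
  B→A d: FOLLOW(A) ⊇ FIRST(d) = {d}; new: +{d}
  B→b S b: FOLLOW(S) ⊇ FIRST(b) = {b}; new: +{b}
  S→B S d: FOLLOW(B) ⊇ FIRST(S) = {b,c}; new: +{b,c}
  S→B S d: FOLLOW(S) ⊇ FIRST(d) = {d}; new: +{d}
  FOLLOW[S]={$,b,d}  FOLLOW[A]={d}  FOLLOW[B]={b,c}
round 2: (no change)
  FOLLOW[S]={$,b,d}  FOLLOW[A]={d}  FOLLOW[B]={b,c}

FOLLOW(B) = ["b", "c"]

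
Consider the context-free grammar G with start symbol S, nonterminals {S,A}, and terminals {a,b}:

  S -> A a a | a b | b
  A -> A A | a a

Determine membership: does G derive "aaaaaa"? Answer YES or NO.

CNF form of G:
  S -> A X2 | T0 T1 | b
  A -> A A | T0 T0
  T0 -> a
  T1 -> b
  X2 -> T0 T0

CYK fill:
  [0..0]={T0}  "a"  orig:{}
  [1..1]={T0}  "a"  orig:{}
  [2..2]={T0}  "a"  orig:{}
  [3..3]={T0}  "a"  orig:{}
  [4..4]={T0}  "a"  orig:{}
  [5..5]={T0}  "a"  orig:{}
  [0..1]={A,X2}  "aa"  orig:{A}
  [1..2]={A,X2}  "aa"  orig:{A}
  [2..3]={A,X2}  "aa"  orig:{A}
  [3..4]={A,X2}  "aa"  orig:{A}
  [4..5]={A,X2}  "aa"  orig:{A}
  [0..2]=∅  "aaa"
  [1..3]=∅  "aaa"
  [2..4]=∅  "aaa"
  [3..5]=∅  "aaa"
  [0..3]={A,S}  "aaaa"
  [1..4]={A,S}  "aaaa"
  [2..5]={A,S}  "aaaa"
  [0..4]=∅  "aaaaa"
  [1..5]=∅  "aaaaa"
  [0..5]={A,S}  "aaaaaa"

S ∈ T[0,5] ⇒ YES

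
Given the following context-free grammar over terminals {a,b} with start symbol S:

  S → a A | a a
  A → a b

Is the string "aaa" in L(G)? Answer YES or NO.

CNF form of G:
  S -> T0 A | T0 T0
  A -> T0 T1
  T0 -> a
  T1 -> b

CYK table (by increasing span):
  T[0,0] 'a' = {T0}  orig:{}
  T[1,1] 'a' = {T0}  orig:{}
  T[2,2] 'a' = {T0}  orig:{}
  T[0,1] 'aa' = {S}
  T[1,2] 'aa' = {S}
  T[0,2] 'aaa' = ∅

S ∉ T[0,2] ⇒ NO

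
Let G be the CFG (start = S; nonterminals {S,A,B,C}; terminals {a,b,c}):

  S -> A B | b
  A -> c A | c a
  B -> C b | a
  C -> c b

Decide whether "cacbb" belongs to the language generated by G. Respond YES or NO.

CNF form of G:
  S -> A B | b
  A -> T0 A | T0 T1
  B -> C T2 | a
  C -> T0 T2
  T0 -> c
  T1 -> a
  T2 -> b

Fill CYK table bottom-up:
  cell(0,0) c: {T0}  orig:{}
  cell(1,1) a: {B,T1}  orig:{B}
  cell(2,2) c: {T0}  orig:{}
  cell(3,3) b: {S,T2}  orig:{S}
  cell(4,4) b: {S,T2}  orig:{S}
  cell(0,1) ca: {A}
  cell(1,2) ac: ∅
  cell(2,3) cb: {C}
  cell(3,4) bb: ∅
  cell(0,2) cac: ∅
  cell(1,3) acb: ∅
  cell(2,4) cbb: {B}
  cell(0,3) cacb: ∅
  cell(1,4) acbb: ∅
  cell(0,4) cacbb: {S}

S ∈ T[0,4] ⇒ YES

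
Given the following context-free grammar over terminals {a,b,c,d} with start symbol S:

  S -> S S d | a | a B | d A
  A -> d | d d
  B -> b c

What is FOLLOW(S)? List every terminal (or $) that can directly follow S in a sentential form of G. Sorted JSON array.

FIRST iteration:
pass 1:
  A via A→d: +{d}
  B via B→b c: +{b}
  S via S→a: +{a}
  S via S→d A: +{d}
  FIRST[S]={a,d}  FIRST[A]={d}  FIRST[B]={b}
pass 2: (stable)
  FIRST[S]={a,d}  FIRST[A]={d}  FIRST[B]={b}

FOLLOW iteration:
seed FOLLOW(S) with $
pass 1:
  S→S S d: FOLLOW(S) ⊇ FIRST(S) = {a,d}; new: +{a,d}
  S→a B: FOLLOW(B) ⊇ FOLLOW(S) ⊇ {$,a,d}; new: +{$,a,d}
  S→d A: FOLLOW(A) ⊇ FOLLOW(S) ⊇ {$,a,d}; new: +{$,a,d}
  FOLLOW(S)={$,a,d}  FOLLOW(A)={$,a,d}  FOLLOW(B)={$,a,d}
pass 2: (no change)
  FOLLOW(S)={$,a,d}  FOLLOW(A)={$,a,d}  FOLLOW(B)={$,a,d}

FOLLOW(S) = ["$", "a", "d"]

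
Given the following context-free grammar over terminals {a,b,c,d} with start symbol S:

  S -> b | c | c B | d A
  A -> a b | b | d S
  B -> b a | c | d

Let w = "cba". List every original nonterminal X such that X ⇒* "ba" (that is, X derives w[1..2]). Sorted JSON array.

CNF form of G:
  S -> T2 A | T3 B | b | c
  A -> T0 T1 | T2 S | b
  B -> T1 T0 | c | d
  T0 -> a
  T1 -> b
  T2 -> d
  T3 -> c

Fill CYK table bottom-up, restricted to cells inside w[1..2]:
  [1..1]={A,S,T1}  "b"  orig:{A,S}
  [2..2]={T0}  "a"  orig:{}
  [1..2]={B}  "ba"

Original NTs in T[1,2] deriving "ba": ["B"]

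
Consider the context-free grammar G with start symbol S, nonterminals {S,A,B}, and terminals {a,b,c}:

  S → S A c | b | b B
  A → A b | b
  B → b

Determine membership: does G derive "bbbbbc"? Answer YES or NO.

Convert to CNF:
  S -> S X2 | T0 B | b
  A -> A T0 | b
  B -> b
  T0 -> b
  T1 -> c
  X2 -> A T1

Fill CYK table bottom-up:
  T[0,0] 'b' = {A,B,S,T0}  orig:{A,B,S}
  T[1,1] 'b' = {A,B,S,T0}  orig:{A,B,S}
  T[2,2] 'b' = {A,B,S,T0}  orig:{A,B,S}
  T[3,3] 'b' = {A,B,S,T0}  orig:{A,B,S}
  T[4,4] 'b' = {A,B,S,T0}  orig:{A,B,S}
  T[5,5] 'c' = {T1}  orig:{}
  T[0,1] 'bb' = {A,S}
  T[1,2] 'bb' = {A,S}
  T[2,3] 'bb' = {A,S}
  T[3,4] 'bb' = {A,S}
  T[4,5] 'bc' = {X2}  orig:{}
  T[0,2] 'bbb' = {A}
  T[1,3] 'bbb' = {A}
  T[2,4] 'bbb' = {A}
  T[3,5] 'bbc' = {S,X2}  orig:{S}
  T[0,3] 'bbbb' = {A}
  T[1,4] 'bbbb' = {A}
  T[2,5] 'bbbc' = {S,X2}  orig:{S}
  T[0,4] 'bbbbb' = {A}
  T[1,5] 'bbbbc' = {S,X2}  orig:{S}
  T[0,5] 'bbbbbc' = {S,X2}  orig:{S}

S ∈ T[0,5] ⇒ YES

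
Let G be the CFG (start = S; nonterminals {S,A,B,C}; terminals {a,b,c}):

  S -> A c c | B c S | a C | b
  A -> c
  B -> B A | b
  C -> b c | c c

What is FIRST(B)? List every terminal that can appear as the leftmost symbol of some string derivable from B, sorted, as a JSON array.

Compute FIRST by fixpoint:
iter 1:
  A via A→c: +{c}
  B via B→b: +{b}
  C via C→b c: +{b}
  C via C→c c: +{c}
  S via S→A c c: +{c}
  S via S→B c S: +{b}
  S via S→a C: +{a}
  S: {a,b,c}  A: {c}  B: {b}  C: {b,c}
iter 2: (stable)
  S: {a,b,c}  A: {c}  B: {b}  C: {b,c}

FIRST(B) = ["b"]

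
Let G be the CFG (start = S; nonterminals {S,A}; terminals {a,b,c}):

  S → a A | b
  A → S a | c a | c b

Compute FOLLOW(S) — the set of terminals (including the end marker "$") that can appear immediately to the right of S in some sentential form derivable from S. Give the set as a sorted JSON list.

FIRST sets, iterate to fixpoint:
iter 1:
  A via A→c a: +{c}
  S via S→a A: +{a}
  S via S→b: +{b}
  S: {a,b}  A: {c}
iter 2:
  A via A→S a: +{a,b}
  S: {a,b}  A: {a,b,c}
iter 3: (stable)
  S: {a,b}  A: {a,b,c}

FOLLOW iteration:
initialize: $ ∈ FOLLOW(S)
round 1:
  A→S a: FOLLOW(S) ⊇ FIRST(a) = {a}; new: +{a}
  S→a A: FOLLOW(A) ⊇ FOLLOW(S) ⊇ {$,a}; new: +{$,a}
  S: {$,a}  A: {$,a}
round 2: — fixpoint
  S: {$,a}  A: {$,a}

FOLLOW(S) = ["$", "a"]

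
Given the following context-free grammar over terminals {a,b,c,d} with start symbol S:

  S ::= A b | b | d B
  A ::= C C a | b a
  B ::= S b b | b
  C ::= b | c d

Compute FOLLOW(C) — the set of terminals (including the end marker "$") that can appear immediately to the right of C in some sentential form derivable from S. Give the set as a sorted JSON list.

FIRST sets, iterate to fixpoint:
round 1:
  A via A→b a: +{b}
  B via B→b: +{b}
  C via C→b: +{b}
  C via C→c d: +{c}
  S via S→A b: +{b}
  S via S→d B: +{d}
  FIRST[S]={b,d}  FIRST[A]={b}  FIRST[B]={b}  FIRST[C]={b,c}
round 2:
  A via A→C C a: +{c}
  B via B→S b b: +{d}
  S via S→A b: +{c}
  FIRST[S]={b,c,d}  FIRST[A]={b,c}  FIRST[B]={b,d}  FIRST[C]={b,c}
round 3:
  B via B→S b b: +{c}
  FIRST[S]={b,c,d}  FIRST[A]={b,c}  FIRST[B]={b,c,d}  FIRST[C]={b,c}
round 4: done
  FIRST[S]={b,c,d}  FIRST[A]={b,c}  FIRST[B]={b,c,d}  FIRST[C]={b,c}

FOLLOW sets:
FOLLOW(S) := {$}
pass 1:
  A→C C a: FOLLOW(C) ⊇ FIRST(C) = {b,c}; new: +{b,c}
  A→C C a: FOLLOW(C) ⊇ FIRST(a) = {a}; new: +{a}
  B→S b b: FOLLOW(S) ⊇ FIRST(b) = {b}; new: +{b}
  S→A b: FOLLOW(A) ⊇ FIRST(b) = {b}; new: +{b}
  S→d B: FOLLOW(B) ⊇ FOLLOW(S) ⊇ {$,b}; new: +{$,b}
  FOLLOW[S]={$,b}  FOLLOW[A]={b}  FOLLOW[B]={$,b}  FOLLOW[C]={a,b,c}
pass 2: done
  FOLLOW[S]={$,b}  FOLLOW[A]={b}  FOLLOW[B]={$,b}  FOLLOW[C]={a,b,c}

FOLLOW(C) = ["a", "b", "c"]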